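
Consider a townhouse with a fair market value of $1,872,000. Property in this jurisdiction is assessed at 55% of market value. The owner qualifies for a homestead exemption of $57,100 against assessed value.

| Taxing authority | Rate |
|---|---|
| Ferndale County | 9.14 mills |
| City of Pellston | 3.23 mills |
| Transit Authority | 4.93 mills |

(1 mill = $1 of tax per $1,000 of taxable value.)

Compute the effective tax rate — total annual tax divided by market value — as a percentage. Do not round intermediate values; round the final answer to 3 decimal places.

0.899%

Assessed value = $1,872,000 × 0.55 = $1,029,600
Taxable value = $1,029,600 − $57,100 = $972,500
Ferndale County: $972,500 × 0.00914 = $8,888.65
City of Pellston: $972,500 × 0.00323 = $3,141.175
Transit Authority: $972,500 × 0.00493 = $4,794.425
Total tax = $16,824.25
Effective rate = $16,824.25 ÷ $1,872,000 = 0.899% of market value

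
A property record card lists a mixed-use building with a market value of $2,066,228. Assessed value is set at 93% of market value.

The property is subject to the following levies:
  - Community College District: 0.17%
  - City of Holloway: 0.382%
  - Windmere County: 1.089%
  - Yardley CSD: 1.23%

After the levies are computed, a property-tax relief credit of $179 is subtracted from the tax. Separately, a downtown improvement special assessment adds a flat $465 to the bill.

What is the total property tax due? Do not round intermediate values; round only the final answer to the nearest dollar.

$55,455

Assessed value = $2,066,228 × 0.93 = $1,921,592.04
Community College District: $1,921,592.04 × 0.0017 = $3,266.706468
City of Holloway: $1,921,592.04 × 0.00382 = $7,340.4815928
Windmere County: $1,921,592.04 × 0.01089 = $20,926.1373156
Yardley CSD: $1,921,592.04 × 0.0123 = $23,635.582092
Levies subtotal = $55,168.9074684
After credit = $55,168.9074684 − $179 = $54,989.9074684
Total = $54,989.9074684 + $465 = $55,454.9074684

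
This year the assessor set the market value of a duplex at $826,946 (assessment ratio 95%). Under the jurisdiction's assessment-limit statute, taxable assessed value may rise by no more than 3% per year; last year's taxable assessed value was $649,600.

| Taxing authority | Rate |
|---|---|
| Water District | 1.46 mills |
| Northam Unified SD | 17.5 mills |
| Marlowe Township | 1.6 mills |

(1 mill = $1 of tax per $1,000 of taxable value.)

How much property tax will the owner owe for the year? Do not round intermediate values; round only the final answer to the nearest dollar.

Uncapped assessed value = $826,946 × 0.95 = $785,598.7
Cap limit = $649,600 × 1.03 = $669,088
Taxable assessed value = min($785,598.7, $669,088) = $669,088 (cap binds)
Water District: $669,088 × 0.00146 = $976.86848
Northam Unified SD: $669,088 × 0.0175 = $11,709.04
Marlowe Township: $669,088 × 0.0016 = $1,070.5408
Total = $13,756.44928

$13,756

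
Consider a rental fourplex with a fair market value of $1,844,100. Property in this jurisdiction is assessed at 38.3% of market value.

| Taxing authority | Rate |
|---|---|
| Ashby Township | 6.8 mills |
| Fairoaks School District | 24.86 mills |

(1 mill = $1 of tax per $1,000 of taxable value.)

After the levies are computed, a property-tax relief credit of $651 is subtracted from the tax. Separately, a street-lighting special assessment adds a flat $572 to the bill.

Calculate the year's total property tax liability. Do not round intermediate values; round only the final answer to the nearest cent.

Assessed value = $1,844,100 × 0.383 = $706,290.3
Ashby Township: $706,290.3 × 0.0068 = $4,802.77404
Fairoaks School District: $706,290.3 × 0.02486 = $17,558.376858
Levies subtotal = $22,361.150898
After credit = $22,361.150898 − $651 = $21,710.150898
Total = $21,710.150898 + $572 = $22,282.150898

$22,282.15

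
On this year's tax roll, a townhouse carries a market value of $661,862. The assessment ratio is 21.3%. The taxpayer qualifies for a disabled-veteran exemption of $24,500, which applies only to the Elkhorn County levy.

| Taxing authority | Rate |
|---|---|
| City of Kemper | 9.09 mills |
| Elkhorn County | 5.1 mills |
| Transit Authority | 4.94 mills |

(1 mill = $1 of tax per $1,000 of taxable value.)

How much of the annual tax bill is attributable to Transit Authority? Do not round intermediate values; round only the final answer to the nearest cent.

Assessed value = $661,862 × 0.213 = $140,976.606
Transit Authority taxable value = $140,976.606 (exemption does not apply)
Transit Authority levy = $140,976.606 × 0.00494 = $696.42443364

$696.42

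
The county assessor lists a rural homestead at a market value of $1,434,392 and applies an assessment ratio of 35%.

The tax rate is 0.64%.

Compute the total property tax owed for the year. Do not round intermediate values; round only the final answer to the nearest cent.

$3,213.04

Assessed value = $1,434,392 × 0.35 = $502,037.2
Tax = $502,037.2 × 0.0064 = $3,213.03808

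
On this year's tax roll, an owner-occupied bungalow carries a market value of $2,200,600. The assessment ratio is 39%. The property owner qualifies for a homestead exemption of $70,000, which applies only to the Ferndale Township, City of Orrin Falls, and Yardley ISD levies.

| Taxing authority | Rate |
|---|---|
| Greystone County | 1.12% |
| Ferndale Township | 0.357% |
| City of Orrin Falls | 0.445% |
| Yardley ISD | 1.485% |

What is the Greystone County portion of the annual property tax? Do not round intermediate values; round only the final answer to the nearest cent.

$9,612.22

Assessed value = $2,200,600 × 0.39 = $858,234
Greystone County taxable value = $858,234 (exemption does not apply)
Greystone County levy = $858,234 × 0.0112 = $9,612.2208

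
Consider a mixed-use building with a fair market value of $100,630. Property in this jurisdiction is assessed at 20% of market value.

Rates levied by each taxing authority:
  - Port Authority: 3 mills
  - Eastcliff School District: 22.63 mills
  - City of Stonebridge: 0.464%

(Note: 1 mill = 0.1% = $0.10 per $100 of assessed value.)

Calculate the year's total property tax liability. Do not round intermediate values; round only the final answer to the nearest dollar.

$609

Assessed value = $100,630 × 0.2 = $20,126
Port Authority: $20,126 × 0.003 = $60.378
Eastcliff School District: $20,126 × 0.02263 = $455.45138
City of Stonebridge: $20,126 × 0.00464 = $93.38464
Total = $609.21402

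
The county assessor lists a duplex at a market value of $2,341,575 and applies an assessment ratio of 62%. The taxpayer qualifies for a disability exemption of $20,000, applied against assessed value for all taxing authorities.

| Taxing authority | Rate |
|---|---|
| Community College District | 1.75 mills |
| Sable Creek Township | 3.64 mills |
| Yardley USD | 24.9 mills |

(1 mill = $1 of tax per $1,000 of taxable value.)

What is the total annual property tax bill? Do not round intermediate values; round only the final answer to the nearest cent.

$43,368.51

Assessed value = $2,341,575 × 0.62 = $1,451,776.5
Taxable value = $1,451,776.5 − $20,000 = $1,431,776.5
Community College District: $1,431,776.5 × 0.00175 = $2,505.608875
Sable Creek Township: $1,431,776.5 × 0.00364 = $5,211.66646
Yardley USD: $1,431,776.5 × 0.0249 = $35,651.23485
Total = $2,505.608875 + $5,211.66646 + $35,651.23485 = $43,368.510185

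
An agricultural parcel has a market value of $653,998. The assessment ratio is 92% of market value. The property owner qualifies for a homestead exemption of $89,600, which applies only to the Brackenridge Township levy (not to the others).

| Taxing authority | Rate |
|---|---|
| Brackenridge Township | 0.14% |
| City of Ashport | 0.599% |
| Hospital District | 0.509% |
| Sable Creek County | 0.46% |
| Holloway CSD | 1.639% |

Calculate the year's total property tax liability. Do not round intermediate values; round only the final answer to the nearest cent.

Assessed value = $653,998 × 0.92 = $601,678.16
Brackenridge Township: ($601,678.16 − $89,600) × 0.0014 = $512,078.16 × 0.0014 = $716.909424
City of Ashport: $601,678.16 × 0.00599 = $3,604.0521784
Hospital District: $601,678.16 × 0.00509 = $3,062.5418344
Sable Creek County: $601,678.16 × 0.0046 = $2,767.719536
Holloway CSD: $601,678.16 × 0.01639 = $9,861.5050424
Total = $20,012.7280152

$20,012.73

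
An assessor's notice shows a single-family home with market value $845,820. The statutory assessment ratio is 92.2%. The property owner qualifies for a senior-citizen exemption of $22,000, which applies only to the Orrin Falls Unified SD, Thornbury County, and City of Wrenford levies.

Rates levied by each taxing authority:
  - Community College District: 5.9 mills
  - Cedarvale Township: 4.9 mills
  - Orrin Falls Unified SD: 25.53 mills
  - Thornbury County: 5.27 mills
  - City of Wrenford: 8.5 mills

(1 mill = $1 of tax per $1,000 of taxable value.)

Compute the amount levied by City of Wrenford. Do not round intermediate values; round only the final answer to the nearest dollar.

Assessed value = $845,820 × 0.922 = $779,846.04
City of Wrenford taxable value = $779,846.04 − $22,000 = $757,846.04
City of Wrenford levy = $757,846.04 × 0.0085 = $6,441.69134

$6,442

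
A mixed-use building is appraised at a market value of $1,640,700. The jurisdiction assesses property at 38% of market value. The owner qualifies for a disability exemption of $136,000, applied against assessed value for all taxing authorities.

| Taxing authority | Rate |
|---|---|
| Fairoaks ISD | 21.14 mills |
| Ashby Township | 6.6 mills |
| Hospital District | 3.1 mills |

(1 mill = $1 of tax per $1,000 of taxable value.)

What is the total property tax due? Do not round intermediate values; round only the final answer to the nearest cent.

Assessed value = $1,640,700 × 0.38 = $623,466
Taxable value = $623,466 − $136,000 = $487,466
Fairoaks ISD: $487,466 × 0.02114 = $10,305.03124
Ashby Township: $487,466 × 0.0066 = $3,217.2756
Hospital District: $487,466 × 0.0031 = $1,511.1446
Total = $10,305.03124 + $3,217.2756 + $1,511.1446 = $15,033.45144

$15,033.45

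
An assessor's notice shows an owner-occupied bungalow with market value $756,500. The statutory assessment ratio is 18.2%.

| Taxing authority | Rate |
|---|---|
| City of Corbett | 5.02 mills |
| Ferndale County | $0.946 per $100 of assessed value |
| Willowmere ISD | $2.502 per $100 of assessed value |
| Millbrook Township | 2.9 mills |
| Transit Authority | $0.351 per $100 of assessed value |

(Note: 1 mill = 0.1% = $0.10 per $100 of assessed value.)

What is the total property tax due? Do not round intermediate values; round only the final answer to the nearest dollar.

$6,321

Assessed value = $756,500 × 0.182 = $137,683
City of Corbett: $137,683 × 0.00502 = $691.16866
Ferndale County: $137,683 × 0.00946 = $1,302.48118
Willowmere ISD: $137,683 × 0.02502 = $3,444.82866
Millbrook Township: $137,683 × 0.0029 = $399.2807
Transit Authority: $137,683 × 0.00351 = $483.26733
Total = $6,321.02653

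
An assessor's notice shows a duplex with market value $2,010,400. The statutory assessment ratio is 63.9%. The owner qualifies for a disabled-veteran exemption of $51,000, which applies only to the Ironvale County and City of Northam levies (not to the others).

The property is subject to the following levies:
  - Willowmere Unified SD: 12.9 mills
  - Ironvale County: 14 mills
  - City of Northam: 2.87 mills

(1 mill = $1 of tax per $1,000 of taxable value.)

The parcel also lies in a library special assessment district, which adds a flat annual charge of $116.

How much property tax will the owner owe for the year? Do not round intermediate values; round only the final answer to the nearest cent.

$37,499.53

Assessed value = $2,010,400 × 0.639 = $1,284,645.6
Willowmere Unified SD: $1,284,645.6 × 0.0129 = $16,571.92824
Ironvale County: ($1,284,645.6 − $51,000) × 0.014 = $1,233,645.6 × 0.014 = $17,271.0384
City of Northam: ($1,284,645.6 − $51,000) × 0.00287 = $1,233,645.6 × 0.00287 = $3,540.562872
Levies subtotal = $37,383.529512
Total = $37,383.529512 + $116 = $37,499.529512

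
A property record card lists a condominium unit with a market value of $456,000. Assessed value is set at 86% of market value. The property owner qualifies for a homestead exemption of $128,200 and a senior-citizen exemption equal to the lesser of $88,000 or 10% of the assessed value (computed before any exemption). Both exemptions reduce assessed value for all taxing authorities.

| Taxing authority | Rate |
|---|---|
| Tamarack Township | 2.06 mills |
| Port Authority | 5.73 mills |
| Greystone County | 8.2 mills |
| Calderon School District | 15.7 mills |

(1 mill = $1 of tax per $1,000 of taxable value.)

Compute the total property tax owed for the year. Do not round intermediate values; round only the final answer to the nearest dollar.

$7,122

Assessed value = $456,000 × 0.86 = $392,160
Senior-citizen exemption = min($88,000, 10% × $392,160) = min($88,000, $39,216) = $39,216 (percentage binds)
Taxable value = $392,160 − $128,200 − $39,216 = $224,744
Tamarack Township: $224,744 × 0.00206 = $462.97264
Port Authority: $224,744 × 0.00573 = $1,287.78312
Greystone County: $224,744 × 0.0082 = $1,842.9008
Calderon School District: $224,744 × 0.0157 = $3,528.4808
Total = $7,122.13736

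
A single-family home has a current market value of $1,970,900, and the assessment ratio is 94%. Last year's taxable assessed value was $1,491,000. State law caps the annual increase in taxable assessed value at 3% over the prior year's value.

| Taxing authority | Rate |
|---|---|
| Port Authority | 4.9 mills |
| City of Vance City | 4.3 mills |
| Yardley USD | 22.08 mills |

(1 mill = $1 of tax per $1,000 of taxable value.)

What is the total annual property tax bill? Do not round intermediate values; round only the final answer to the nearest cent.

$48,037.63

Uncapped assessed value = $1,970,900 × 0.94 = $1,852,646
Cap limit = $1,491,000 × 1.03 = $1,535,730
Taxable assessed value = min($1,852,646, $1,535,730) = $1,535,730 (cap binds)
Port Authority: $1,535,730 × 0.0049 = $7,525.077
City of Vance City: $1,535,730 × 0.0043 = $6,603.639
Yardley USD: $1,535,730 × 0.02208 = $33,908.9184
Total = $48,037.6344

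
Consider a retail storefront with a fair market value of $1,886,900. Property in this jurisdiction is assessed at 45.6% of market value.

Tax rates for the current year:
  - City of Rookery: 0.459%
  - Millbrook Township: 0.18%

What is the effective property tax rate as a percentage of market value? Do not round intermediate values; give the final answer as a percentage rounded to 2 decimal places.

0.29%

Assessed value = $1,886,900 × 0.456 = $860,426.4
City of Rookery: $860,426.4 × 0.00459 = $3,949.357176
Millbrook Township: $860,426.4 × 0.0018 = $1,548.76752
Total tax = $5,498.124696
Effective rate = $5,498.124696 ÷ $1,886,900 = 0.29% of market value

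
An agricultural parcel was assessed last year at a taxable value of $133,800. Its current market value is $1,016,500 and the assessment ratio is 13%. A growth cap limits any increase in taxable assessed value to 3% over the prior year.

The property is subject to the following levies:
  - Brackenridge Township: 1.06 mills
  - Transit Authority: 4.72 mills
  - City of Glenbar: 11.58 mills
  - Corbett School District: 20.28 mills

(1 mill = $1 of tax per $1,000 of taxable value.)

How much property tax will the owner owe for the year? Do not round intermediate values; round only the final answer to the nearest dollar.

Uncapped assessed value = $1,016,500 × 0.13 = $132,145
Cap limit = $133,800 × 1.03 = $137,814
Taxable assessed value = min($132,145, $137,814) = $132,145 (cap does not bind)
Brackenridge Township: $132,145 × 0.00106 = $140.0737
Transit Authority: $132,145 × 0.00472 = $623.7244
City of Glenbar: $132,145 × 0.01158 = $1,530.2391
Corbett School District: $132,145 × 0.02028 = $2,679.9006
Total = $4,973.9378

$4,974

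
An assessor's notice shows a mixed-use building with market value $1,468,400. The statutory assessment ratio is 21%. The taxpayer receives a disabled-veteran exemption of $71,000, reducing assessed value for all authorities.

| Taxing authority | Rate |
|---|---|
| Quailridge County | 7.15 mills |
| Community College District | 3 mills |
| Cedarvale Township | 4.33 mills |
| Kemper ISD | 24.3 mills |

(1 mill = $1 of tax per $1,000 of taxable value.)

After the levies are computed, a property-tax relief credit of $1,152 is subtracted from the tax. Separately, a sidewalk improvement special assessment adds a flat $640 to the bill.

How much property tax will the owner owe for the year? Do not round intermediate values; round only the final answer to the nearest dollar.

Assessed value = $1,468,400 × 0.21 = $308,364
Taxable value = $308,364 − $71,000 = $237,364
Quailridge County: $237,364 × 0.00715 = $1,697.1526
Community College District: $237,364 × 0.003 = $712.092
Cedarvale Township: $237,364 × 0.00433 = $1,027.78612
Kemper ISD: $237,364 × 0.0243 = $5,767.9452
Levies subtotal = $9,204.97592
After credit = $9,204.97592 − $1,152 = $8,052.97592
Total = $8,052.97592 + $640 = $8,692.97592

$8,693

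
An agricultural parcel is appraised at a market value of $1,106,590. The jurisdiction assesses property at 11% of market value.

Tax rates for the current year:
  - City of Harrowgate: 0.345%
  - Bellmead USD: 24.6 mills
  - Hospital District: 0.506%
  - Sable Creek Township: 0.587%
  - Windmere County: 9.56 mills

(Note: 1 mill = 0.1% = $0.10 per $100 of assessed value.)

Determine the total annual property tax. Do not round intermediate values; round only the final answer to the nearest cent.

Assessed value = $1,106,590 × 0.11 = $121,724.9
City of Harrowgate: $121,724.9 × 0.00345 = $419.950905
Bellmead USD: $121,724.9 × 0.0246 = $2,994.43254
Hospital District: $121,724.9 × 0.00506 = $615.927994
Sable Creek Township: $121,724.9 × 0.00587 = $714.525163
Windmere County: $121,724.9 × 0.00956 = $1,163.690044
Total = $5,908.526646

$5,908.53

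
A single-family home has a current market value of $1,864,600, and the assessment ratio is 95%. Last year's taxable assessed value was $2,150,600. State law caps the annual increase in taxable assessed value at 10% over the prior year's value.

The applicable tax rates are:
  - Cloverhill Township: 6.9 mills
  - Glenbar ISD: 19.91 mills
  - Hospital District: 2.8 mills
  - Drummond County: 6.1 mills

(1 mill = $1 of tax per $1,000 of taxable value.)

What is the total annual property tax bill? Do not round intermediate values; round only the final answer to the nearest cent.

Uncapped assessed value = $1,864,600 × 0.95 = $1,771,370
Cap limit = $2,150,600 × 1.1 = $2,365,660
Taxable assessed value = min($1,771,370, $2,365,660) = $1,771,370 (cap does not bind)
Cloverhill Township: $1,771,370 × 0.0069 = $12,222.453
Glenbar ISD: $1,771,370 × 0.01991 = $35,267.9767
Hospital District: $1,771,370 × 0.0028 = $4,959.836
Drummond County: $1,771,370 × 0.0061 = $10,805.357
Total = $63,255.6227

$63,255.62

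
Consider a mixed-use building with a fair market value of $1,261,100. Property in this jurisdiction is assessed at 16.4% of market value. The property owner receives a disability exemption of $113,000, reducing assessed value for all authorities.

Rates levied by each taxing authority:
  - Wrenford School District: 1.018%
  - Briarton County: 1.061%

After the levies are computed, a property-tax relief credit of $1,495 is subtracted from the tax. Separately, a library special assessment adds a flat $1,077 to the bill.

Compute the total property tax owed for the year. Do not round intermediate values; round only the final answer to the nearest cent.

Assessed value = $1,261,100 × 0.164 = $206,820.4
Taxable value = $206,820.4 − $113,000 = $93,820.4
Wrenford School District: $93,820.4 × 0.01018 = $955.091672
Briarton County: $93,820.4 × 0.01061 = $995.434444
Levies subtotal = $1,950.526116
After credit = $1,950.526116 − $1,495 = $455.526116
Total = $455.526116 + $1,077 = $1,532.526116

$1,532.53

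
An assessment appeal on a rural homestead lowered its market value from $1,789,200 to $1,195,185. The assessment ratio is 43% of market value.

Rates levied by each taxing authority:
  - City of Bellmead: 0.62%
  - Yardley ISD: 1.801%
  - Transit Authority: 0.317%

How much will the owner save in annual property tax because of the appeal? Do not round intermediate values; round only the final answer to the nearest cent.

Old assessed value = $1,789,200 × 0.43 = $769,356
New assessed value = $1,195,185 × 0.43 = $513,929.55
Combined rate = 0.0062 + 0.01801 + 0.00317 = 0.02738
Old tax = $769,356 × 0.02738 = $21,064.96728
New tax = $513,929.55 × 0.02738 = $14,071.391079
Reduction = $21,064.96728 − $14,071.391079 = $6,993.576201

$6,993.58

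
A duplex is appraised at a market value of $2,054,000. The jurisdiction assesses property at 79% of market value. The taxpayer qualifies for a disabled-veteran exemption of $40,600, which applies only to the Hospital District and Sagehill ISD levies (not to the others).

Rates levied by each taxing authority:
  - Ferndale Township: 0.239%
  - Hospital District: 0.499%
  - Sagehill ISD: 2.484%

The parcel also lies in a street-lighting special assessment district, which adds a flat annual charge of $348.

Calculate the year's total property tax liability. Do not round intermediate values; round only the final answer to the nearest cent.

Assessed value = $2,054,000 × 0.79 = $1,622,660
Ferndale Township: $1,622,660 × 0.00239 = $3,878.1574
Hospital District: ($1,622,660 − $40,600) × 0.00499 = $1,582,060 × 0.00499 = $7,894.4794
Sagehill ISD: ($1,622,660 − $40,600) × 0.02484 = $1,582,060 × 0.02484 = $39,298.3704
Levies subtotal = $51,071.0072
Total = $51,071.0072 + $348 = $51,419.0072

$51,419.01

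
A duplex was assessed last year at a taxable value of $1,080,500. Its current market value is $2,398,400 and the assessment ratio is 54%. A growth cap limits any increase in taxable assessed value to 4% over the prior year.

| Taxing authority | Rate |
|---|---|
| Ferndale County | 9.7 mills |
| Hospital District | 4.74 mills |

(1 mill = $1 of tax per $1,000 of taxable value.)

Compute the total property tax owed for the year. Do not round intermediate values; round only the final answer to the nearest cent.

Uncapped assessed value = $2,398,400 × 0.54 = $1,295,136
Cap limit = $1,080,500 × 1.04 = $1,123,720
Taxable assessed value = min($1,295,136, $1,123,720) = $1,123,720 (cap binds)
Ferndale County: $1,123,720 × 0.0097 = $10,900.084
Hospital District: $1,123,720 × 0.00474 = $5,326.4328
Total = $16,226.5168

$16,226.52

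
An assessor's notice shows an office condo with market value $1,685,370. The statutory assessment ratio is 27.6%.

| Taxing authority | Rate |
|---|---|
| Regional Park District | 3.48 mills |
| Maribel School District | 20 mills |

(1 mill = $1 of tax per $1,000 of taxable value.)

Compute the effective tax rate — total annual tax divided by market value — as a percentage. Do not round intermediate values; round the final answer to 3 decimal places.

Assessed value = $1,685,370 × 0.276 = $465,162.12
Regional Park District: $465,162.12 × 0.00348 = $1,618.7641776
Maribel School District: $465,162.12 × 0.02 = $9,303.2424
Total tax = $10,922.0065776
Effective rate = $10,922.0065776 ÷ $1,685,370 = 0.648% of market value

0.648%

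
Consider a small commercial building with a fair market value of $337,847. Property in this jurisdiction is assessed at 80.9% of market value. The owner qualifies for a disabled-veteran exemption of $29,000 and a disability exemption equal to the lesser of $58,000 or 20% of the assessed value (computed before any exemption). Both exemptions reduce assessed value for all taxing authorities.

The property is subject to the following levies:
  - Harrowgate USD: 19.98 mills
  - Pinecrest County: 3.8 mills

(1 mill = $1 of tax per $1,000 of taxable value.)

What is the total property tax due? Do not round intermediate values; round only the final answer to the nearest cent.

Assessed value = $337,847 × 0.809 = $273,318.223
Disability exemption = min($58,000, 20% × $273,318.223) = min($58,000, $54,663.6446) = $54,663.6446 (percentage binds)
Taxable value = $273,318.223 − $29,000 − $54,663.6446 = $189,654.5784
Harrowgate USD: $189,654.5784 × 0.01998 = $3,789.298476432
Pinecrest County: $189,654.5784 × 0.0038 = $720.68739792
Total = $4,509.985874352

$4,509.99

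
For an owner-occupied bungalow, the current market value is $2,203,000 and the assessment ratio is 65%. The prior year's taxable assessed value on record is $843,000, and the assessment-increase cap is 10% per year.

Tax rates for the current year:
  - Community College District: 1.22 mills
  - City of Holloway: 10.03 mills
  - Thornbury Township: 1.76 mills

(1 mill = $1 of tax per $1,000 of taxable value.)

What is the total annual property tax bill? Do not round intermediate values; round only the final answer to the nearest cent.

Uncapped assessed value = $2,203,000 × 0.65 = $1,431,950
Cap limit = $843,000 × 1.1 = $927,300
Taxable assessed value = min($1,431,950, $927,300) = $927,300 (cap binds)
Community College District: $927,300 × 0.00122 = $1,131.306
City of Holloway: $927,300 × 0.01003 = $9,300.819
Thornbury Township: $927,300 × 0.00176 = $1,632.048
Total = $12,064.173

$12,064.17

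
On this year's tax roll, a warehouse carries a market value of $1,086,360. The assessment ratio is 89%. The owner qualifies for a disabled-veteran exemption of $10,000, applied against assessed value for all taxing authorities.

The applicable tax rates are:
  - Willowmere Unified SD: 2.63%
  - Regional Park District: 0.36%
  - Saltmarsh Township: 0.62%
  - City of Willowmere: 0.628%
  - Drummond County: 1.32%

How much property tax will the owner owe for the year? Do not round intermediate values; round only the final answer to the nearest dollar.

$53,182

Assessed value = $1,086,360 × 0.89 = $966,860.4
Taxable value = $966,860.4 − $10,000 = $956,860.4
Willowmere Unified SD: $956,860.4 × 0.0263 = $25,165.42852
Regional Park District: $956,860.4 × 0.0036 = $3,444.69744
Saltmarsh Township: $956,860.4 × 0.0062 = $5,932.53448
City of Willowmere: $956,860.4 × 0.00628 = $6,009.083312
Drummond County: $956,860.4 × 0.0132 = $12,630.55728
Total = $25,165.42852 + $3,444.69744 + $5,932.53448 + $6,009.083312 + $12,630.55728 = $53,182.301032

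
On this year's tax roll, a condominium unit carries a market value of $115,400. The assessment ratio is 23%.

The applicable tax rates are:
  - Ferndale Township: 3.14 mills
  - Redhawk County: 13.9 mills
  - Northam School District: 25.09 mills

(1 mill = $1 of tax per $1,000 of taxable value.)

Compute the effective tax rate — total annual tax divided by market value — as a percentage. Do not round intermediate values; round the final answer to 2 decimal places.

0.97%

Assessed value = $115,400 × 0.23 = $26,542
Ferndale Township: $26,542 × 0.00314 = $83.34188
Redhawk County: $26,542 × 0.0139 = $368.9338
Northam School District: $26,542 × 0.02509 = $665.93878
Total tax = $1,118.21446
Effective rate = $1,118.21446 ÷ $115,400 = 0.97% of market value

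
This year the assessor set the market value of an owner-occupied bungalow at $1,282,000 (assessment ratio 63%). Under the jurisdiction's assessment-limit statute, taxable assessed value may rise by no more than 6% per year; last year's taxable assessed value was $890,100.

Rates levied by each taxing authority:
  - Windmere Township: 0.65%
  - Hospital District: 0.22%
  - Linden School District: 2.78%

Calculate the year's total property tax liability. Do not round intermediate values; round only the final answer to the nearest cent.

Uncapped assessed value = $1,282,000 × 0.63 = $807,660
Cap limit = $890,100 × 1.06 = $943,506
Taxable assessed value = min($807,660, $943,506) = $807,660 (cap does not bind)
Windmere Township: $807,660 × 0.0065 = $5,249.79
Hospital District: $807,660 × 0.0022 = $1,776.852
Linden School District: $807,660 × 0.0278 = $22,452.948
Total = $29,479.59

$29,479.59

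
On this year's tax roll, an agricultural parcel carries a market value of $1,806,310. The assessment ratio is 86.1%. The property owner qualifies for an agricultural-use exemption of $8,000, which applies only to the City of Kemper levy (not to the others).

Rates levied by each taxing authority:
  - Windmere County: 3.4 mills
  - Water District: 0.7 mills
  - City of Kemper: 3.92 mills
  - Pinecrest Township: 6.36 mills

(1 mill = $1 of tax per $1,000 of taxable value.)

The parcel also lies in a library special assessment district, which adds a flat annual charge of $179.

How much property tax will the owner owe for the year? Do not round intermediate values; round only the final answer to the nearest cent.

Assessed value = $1,806,310 × 0.861 = $1,555,232.91
Windmere County: $1,555,232.91 × 0.0034 = $5,287.791894
Water District: $1,555,232.91 × 0.0007 = $1,088.663037
City of Kemper: ($1,555,232.91 − $8,000) × 0.00392 = $1,547,232.91 × 0.00392 = $6,065.1530072
Pinecrest Township: $1,555,232.91 × 0.00636 = $9,891.2813076
Levies subtotal = $22,332.8892458
Total = $22,332.8892458 + $179 = $22,511.8892458

$22,511.89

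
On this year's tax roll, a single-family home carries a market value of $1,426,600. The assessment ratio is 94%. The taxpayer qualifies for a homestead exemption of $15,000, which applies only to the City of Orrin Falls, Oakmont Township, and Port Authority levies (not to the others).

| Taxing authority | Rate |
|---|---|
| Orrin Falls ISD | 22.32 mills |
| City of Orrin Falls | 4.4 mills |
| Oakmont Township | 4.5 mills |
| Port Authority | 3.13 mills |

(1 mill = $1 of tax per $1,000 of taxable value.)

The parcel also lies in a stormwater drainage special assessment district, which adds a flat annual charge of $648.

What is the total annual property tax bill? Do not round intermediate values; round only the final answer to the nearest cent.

Assessed value = $1,426,600 × 0.94 = $1,341,004
Orrin Falls ISD: $1,341,004 × 0.02232 = $29,931.20928
City of Orrin Falls: ($1,341,004 − $15,000) × 0.0044 = $1,326,004 × 0.0044 = $5,834.4176
Oakmont Township: ($1,341,004 − $15,000) × 0.0045 = $1,326,004 × 0.0045 = $5,967.018
Port Authority: ($1,341,004 − $15,000) × 0.00313 = $1,326,004 × 0.00313 = $4,150.39252
Levies subtotal = $45,883.0374
Total = $45,883.0374 + $648 = $46,531.0374

$46,531.04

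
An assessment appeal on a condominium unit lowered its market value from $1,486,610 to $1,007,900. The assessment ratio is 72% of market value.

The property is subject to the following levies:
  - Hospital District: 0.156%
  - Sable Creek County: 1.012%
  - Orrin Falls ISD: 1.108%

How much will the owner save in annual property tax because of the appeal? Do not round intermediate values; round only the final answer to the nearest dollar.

Old assessed value = $1,486,610 × 0.72 = $1,070,359.2
New assessed value = $1,007,900 × 0.72 = $725,688
Combined rate = 0.00156 + 0.01012 + 0.01108 = 0.02276
Old tax = $1,070,359.2 × 0.02276 = $24,361.375392
New tax = $725,688 × 0.02276 = $16,516.65888
Reduction = $24,361.375392 − $16,516.65888 = $7,844.716512

$7,845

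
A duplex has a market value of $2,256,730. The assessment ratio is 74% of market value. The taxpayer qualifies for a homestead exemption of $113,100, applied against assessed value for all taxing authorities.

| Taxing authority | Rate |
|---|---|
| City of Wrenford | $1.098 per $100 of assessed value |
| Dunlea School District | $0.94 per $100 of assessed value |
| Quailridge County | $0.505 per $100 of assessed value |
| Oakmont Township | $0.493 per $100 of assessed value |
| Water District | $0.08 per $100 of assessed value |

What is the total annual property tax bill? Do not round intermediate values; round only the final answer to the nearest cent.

$48,512.39

Assessed value = $2,256,730 × 0.74 = $1,669,980.2
Taxable value = $1,669,980.2 − $113,100 = $1,556,880.2
City of Wrenford: $1,556,880.2 × 0.01098 = $17,094.544596
Dunlea School District: $1,556,880.2 × 0.0094 = $14,634.67388
Quailridge County: $1,556,880.2 × 0.00505 = $7,862.24501
Oakmont Township: $1,556,880.2 × 0.00493 = $7,675.419386
Water District: $1,556,880.2 × 0.0008 = $1,245.50416
Total = $17,094.544596 + $14,634.67388 + $7,862.24501 + $7,675.419386 + $1,245.50416 = $48,512.387032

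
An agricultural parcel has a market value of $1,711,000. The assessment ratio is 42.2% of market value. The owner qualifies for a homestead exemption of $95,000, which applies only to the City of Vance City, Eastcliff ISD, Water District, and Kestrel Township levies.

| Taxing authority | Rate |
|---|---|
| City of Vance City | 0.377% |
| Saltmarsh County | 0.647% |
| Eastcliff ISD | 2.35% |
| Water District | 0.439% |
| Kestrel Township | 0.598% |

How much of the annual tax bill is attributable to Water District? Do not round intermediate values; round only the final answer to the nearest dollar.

$2,753

Assessed value = $1,711,000 × 0.422 = $722,042
Water District taxable value = $722,042 − $95,000 = $627,042
Water District levy = $627,042 × 0.00439 = $2,752.71438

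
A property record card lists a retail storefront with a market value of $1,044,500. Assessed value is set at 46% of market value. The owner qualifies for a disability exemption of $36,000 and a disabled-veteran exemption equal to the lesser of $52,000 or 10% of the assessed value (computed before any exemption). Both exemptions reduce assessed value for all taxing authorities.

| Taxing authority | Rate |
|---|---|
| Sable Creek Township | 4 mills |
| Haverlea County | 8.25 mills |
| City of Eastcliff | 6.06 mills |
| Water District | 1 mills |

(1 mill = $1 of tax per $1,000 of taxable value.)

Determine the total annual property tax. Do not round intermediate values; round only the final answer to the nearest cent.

$7,654.93

Assessed value = $1,044,500 × 0.46 = $480,470
Disabled-veteran exemption = min($52,000, 10% × $480,470) = min($52,000, $48,047) = $48,047 (percentage binds)
Taxable value = $480,470 − $36,000 − $48,047 = $396,423
Sable Creek Township: $396,423 × 0.004 = $1,585.692
Haverlea County: $396,423 × 0.00825 = $3,270.48975
City of Eastcliff: $396,423 × 0.00606 = $2,402.32338
Water District: $396,423 × 0.001 = $396.423
Total = $7,654.92813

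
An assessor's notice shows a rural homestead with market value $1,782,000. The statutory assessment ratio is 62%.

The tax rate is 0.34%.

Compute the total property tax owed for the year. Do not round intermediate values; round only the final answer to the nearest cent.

$3,756.46

Assessed value = $1,782,000 × 0.62 = $1,104,840
Tax = $1,104,840 × 0.0034 = $3,756.456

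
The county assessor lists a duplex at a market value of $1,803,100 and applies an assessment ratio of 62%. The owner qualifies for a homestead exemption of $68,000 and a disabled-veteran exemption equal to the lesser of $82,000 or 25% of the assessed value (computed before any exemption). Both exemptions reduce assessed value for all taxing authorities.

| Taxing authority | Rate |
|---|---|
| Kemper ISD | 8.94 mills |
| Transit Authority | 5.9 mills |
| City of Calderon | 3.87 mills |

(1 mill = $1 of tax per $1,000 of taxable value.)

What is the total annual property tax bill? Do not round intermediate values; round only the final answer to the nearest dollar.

Assessed value = $1,803,100 × 0.62 = $1,117,922
Disabled-veteran exemption = min($82,000, 25% × $1,117,922) = min($82,000, $279,480.5) = $82,000 (dollar cap binds)
Taxable value = $1,117,922 − $68,000 − $82,000 = $967,922
Kemper ISD: $967,922 × 0.00894 = $8,653.22268
Transit Authority: $967,922 × 0.0059 = $5,710.7398
City of Calderon: $967,922 × 0.00387 = $3,745.85814
Total = $18,109.82062

$18,110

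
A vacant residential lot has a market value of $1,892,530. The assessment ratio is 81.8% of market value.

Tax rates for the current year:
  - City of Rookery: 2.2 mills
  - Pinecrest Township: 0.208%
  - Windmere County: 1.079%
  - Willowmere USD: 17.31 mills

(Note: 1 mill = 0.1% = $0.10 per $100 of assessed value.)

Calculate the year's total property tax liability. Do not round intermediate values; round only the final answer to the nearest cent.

Assessed value = $1,892,530 × 0.818 = $1,548,089.54
City of Rookery: $1,548,089.54 × 0.0022 = $3,405.796988
Pinecrest Township: $1,548,089.54 × 0.00208 = $3,220.0262432
Windmere County: $1,548,089.54 × 0.01079 = $16,703.8861366
Willowmere USD: $1,548,089.54 × 0.01731 = $26,797.4299374
Total = $50,127.1393052

$50,127.14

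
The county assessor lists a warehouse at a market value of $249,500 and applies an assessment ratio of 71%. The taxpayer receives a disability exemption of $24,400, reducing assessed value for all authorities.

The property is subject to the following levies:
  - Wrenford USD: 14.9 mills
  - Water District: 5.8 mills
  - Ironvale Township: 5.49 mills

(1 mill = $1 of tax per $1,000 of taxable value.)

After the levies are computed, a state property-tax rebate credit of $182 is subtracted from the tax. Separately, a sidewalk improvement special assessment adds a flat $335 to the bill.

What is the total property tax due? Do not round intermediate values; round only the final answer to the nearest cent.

Assessed value = $249,500 × 0.71 = $177,145
Taxable value = $177,145 − $24,400 = $152,745
Wrenford USD: $152,745 × 0.0149 = $2,275.9005
Water District: $152,745 × 0.0058 = $885.921
Ironvale Township: $152,745 × 0.00549 = $838.57005
Levies subtotal = $4,000.39155
After credit = $4,000.39155 − $182 = $3,818.39155
Total = $3,818.39155 + $335 = $4,153.39155

$4,153.39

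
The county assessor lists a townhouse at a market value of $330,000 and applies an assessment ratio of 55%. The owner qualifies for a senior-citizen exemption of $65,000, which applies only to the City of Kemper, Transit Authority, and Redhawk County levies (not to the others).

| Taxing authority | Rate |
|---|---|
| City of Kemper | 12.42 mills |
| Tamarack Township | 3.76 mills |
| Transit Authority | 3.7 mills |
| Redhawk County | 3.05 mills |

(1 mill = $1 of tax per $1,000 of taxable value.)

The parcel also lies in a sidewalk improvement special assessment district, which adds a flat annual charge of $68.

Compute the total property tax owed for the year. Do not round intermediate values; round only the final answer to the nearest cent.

Assessed value = $330,000 × 0.55 = $181,500
City of Kemper: ($181,500 − $65,000) × 0.01242 = $116,500 × 0.01242 = $1,446.93
Tamarack Township: $181,500 × 0.00376 = $682.44
Transit Authority: ($181,500 − $65,000) × 0.0037 = $116,500 × 0.0037 = $431.05
Redhawk County: ($181,500 − $65,000) × 0.00305 = $116,500 × 0.00305 = $355.325
Levies subtotal = $2,915.745
Total = $2,915.745 + $68 = $2,983.745

$2,983.75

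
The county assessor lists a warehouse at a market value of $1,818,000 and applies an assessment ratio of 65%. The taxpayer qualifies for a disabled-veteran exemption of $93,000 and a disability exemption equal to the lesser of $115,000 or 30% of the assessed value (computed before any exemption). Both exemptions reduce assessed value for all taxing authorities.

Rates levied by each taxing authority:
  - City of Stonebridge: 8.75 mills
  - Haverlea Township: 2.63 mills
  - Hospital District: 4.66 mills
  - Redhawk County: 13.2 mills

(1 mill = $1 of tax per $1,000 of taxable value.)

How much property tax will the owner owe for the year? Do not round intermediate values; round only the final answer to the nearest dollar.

Assessed value = $1,818,000 × 0.65 = $1,181,700
Disability exemption = min($115,000, 30% × $1,181,700) = min($115,000, $354,510) = $115,000 (dollar cap binds)
Taxable value = $1,181,700 − $93,000 − $115,000 = $973,700
City of Stonebridge: $973,700 × 0.00875 = $8,519.875
Haverlea Township: $973,700 × 0.00263 = $2,560.831
Hospital District: $973,700 × 0.00466 = $4,537.442
Redhawk County: $973,700 × 0.0132 = $12,852.84
Total = $28,470.988

$28,471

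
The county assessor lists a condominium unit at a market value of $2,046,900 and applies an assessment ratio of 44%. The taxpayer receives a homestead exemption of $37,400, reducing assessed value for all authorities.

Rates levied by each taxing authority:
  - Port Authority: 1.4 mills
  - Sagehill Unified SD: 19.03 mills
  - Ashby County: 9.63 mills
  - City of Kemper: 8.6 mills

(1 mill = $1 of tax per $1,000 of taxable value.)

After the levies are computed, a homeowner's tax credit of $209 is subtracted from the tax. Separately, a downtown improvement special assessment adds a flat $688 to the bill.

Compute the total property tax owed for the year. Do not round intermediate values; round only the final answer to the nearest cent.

$33,851.70

Assessed value = $2,046,900 × 0.44 = $900,636
Taxable value = $900,636 − $37,400 = $863,236
Port Authority: $863,236 × 0.0014 = $1,208.5304
Sagehill Unified SD: $863,236 × 0.01903 = $16,427.38108
Ashby County: $863,236 × 0.00963 = $8,312.96268
City of Kemper: $863,236 × 0.0086 = $7,423.8296
Levies subtotal = $33,372.70376
After credit = $33,372.70376 − $209 = $33,163.70376
Total = $33,163.70376 + $688 = $33,851.70376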